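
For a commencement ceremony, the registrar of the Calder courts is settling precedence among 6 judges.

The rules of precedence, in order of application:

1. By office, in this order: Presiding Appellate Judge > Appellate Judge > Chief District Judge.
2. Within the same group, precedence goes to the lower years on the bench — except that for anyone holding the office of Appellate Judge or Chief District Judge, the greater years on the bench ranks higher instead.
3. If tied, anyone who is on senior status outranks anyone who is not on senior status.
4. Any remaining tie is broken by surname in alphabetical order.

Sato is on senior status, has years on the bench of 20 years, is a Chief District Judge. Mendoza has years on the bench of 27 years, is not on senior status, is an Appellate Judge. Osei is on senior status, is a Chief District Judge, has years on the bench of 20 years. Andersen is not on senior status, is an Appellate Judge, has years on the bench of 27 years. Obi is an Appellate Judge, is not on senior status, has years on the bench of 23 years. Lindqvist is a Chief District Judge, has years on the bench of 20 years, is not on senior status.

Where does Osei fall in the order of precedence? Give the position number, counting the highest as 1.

By office: Andersen, Mendoza and Obi (Appellate Judge); then Osei, Sato and Lindqvist (Chief District Judge).
Among Andersen, Mendoza and Obi, by years on the bench (higher first) (reversed rule for this group): Andersen and Mendoza (27 years) before Obi (23 years).
Andersen and Mendoza are each not on senior status, so the next rule applies.
Among Andersen and Mendoza, alphabetically by surname: Andersen before Mendoza.
Osei, Sato and Lindqvist all have years on the bench 20 years, so the next rule applies.
Among Osei, Sato and Lindqvist, on senior status before not on senior status: Osei and Sato (on senior status) before Lindqvist (not on senior status).
Among Osei and Sato, alphabetically by surname: Osei before Sato.
Order: Andersen, Mendoza, Obi, Osei, Sato, Lindqvist. So position 4.

4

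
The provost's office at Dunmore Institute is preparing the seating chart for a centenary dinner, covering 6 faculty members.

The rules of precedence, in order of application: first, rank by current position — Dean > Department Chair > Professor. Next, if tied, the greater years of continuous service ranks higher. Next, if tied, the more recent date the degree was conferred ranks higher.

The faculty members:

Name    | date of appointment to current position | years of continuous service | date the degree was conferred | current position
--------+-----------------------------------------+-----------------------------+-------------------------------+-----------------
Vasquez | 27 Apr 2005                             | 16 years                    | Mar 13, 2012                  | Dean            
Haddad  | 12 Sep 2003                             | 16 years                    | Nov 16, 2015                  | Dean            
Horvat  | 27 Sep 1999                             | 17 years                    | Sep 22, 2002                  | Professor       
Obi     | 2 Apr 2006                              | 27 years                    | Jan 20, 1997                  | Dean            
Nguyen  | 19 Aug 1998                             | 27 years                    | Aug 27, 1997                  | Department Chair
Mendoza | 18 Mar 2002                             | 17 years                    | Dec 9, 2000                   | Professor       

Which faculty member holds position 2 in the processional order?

By current position: Obi, Haddad and Vasquez (Dean); then Nguyen (Department Chair); then Horvat and Mendoza (Professor).
Among Obi, Haddad and Vasquez, by years of continuous service (higher first): Obi (27 years) before Haddad and Vasquez (16 years).
Among Haddad and Vasquez, by date the degree was conferred (later first): Haddad (Nov 16, 2015) before Vasquez (Mar 13, 2012).
Horvat and Mendoza both have years of continuous service 17 years, so the next rule applies.
Among Horvat and Mendoza, by date the degree was conferred (later first): Horvat (Sep 22, 2002) before Mendoza (Dec 9, 2000).
Order: Obi, Haddad, Vasquez, Nguyen, Horvat, Mendoza.

Haddad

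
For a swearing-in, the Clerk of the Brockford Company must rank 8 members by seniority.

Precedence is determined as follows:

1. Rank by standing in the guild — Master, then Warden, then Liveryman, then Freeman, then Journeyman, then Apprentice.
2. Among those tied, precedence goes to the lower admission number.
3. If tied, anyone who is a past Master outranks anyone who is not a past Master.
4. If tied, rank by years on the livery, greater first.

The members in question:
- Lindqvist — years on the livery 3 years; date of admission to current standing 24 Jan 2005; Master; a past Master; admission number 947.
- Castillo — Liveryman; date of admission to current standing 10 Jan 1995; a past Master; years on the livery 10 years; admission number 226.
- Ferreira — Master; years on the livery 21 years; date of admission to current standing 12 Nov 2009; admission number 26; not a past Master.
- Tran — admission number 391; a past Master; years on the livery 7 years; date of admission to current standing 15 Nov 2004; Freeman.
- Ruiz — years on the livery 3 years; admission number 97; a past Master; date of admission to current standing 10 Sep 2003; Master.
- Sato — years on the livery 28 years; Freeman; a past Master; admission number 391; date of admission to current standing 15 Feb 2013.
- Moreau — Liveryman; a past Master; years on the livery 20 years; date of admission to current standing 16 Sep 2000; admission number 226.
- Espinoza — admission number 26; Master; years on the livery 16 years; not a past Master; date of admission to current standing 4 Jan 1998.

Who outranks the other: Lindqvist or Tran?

By standing in the guild: Ferreira, Espinoza, Ruiz and Lindqvist (Master); then Moreau and Castillo (Liveryman); then Sato and Tran (Freeman).
Among Ferreira, Espinoza, Ruiz and Lindqvist, by admission number (lower first): Ferreira and Espinoza (26) before Ruiz (97) before Lindqvist (947).
Ferreira and Espinoza are each not a past Master, so the next rule applies.
Among Ferreira and Espinoza, by years on the livery (higher first): Ferreira (21 years) before Espinoza (16 years).
Moreau and Castillo both have admission number 226, so the next rule applies.
Moreau and Castillo are each a past Master, so the next rule applies.
Among Moreau and Castillo, by years on the livery (higher first): Moreau (20 years) before Castillo (10 years).
Sato and Tran both have admission number 391, so the next rule applies.
Sato and Tran are each a past Master, so the next rule applies.
Among Sato and Tran, by years on the livery (higher first): Sato (28 years) before Tran (7 years).
So Lindqvist takes precedence.

Lindqvist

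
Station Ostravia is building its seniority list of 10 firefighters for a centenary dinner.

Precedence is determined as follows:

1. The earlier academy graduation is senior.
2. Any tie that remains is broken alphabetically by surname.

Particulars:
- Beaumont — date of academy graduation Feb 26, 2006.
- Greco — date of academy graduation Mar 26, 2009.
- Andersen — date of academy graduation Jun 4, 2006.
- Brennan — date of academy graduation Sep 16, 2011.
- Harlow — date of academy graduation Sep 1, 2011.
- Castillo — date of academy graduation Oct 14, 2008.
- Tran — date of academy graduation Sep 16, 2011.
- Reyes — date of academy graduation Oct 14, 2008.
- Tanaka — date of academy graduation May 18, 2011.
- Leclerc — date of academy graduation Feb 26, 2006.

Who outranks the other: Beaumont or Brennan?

Beaumont

By date of academy graduation (earlier first): Beaumont and Leclerc (both Feb 26, 2006); then Andersen (Jun 4, 2006); then Castillo and Reyes (both Oct 14, 2008); then Greco (Mar 26, 2009); then Tanaka (May 18, 2011); then Harlow (Sep 1, 2011); then Brennan and Tran (both Sep 16, 2011).
Among Beaumont and Leclerc, alphabetically by surname: Beaumont before Leclerc.
Among Castillo and Reyes, alphabetically by surname: Castillo before Reyes.
Among Brennan and Tran, alphabetically by surname: Brennan before Tran.
So Beaumont takes precedence.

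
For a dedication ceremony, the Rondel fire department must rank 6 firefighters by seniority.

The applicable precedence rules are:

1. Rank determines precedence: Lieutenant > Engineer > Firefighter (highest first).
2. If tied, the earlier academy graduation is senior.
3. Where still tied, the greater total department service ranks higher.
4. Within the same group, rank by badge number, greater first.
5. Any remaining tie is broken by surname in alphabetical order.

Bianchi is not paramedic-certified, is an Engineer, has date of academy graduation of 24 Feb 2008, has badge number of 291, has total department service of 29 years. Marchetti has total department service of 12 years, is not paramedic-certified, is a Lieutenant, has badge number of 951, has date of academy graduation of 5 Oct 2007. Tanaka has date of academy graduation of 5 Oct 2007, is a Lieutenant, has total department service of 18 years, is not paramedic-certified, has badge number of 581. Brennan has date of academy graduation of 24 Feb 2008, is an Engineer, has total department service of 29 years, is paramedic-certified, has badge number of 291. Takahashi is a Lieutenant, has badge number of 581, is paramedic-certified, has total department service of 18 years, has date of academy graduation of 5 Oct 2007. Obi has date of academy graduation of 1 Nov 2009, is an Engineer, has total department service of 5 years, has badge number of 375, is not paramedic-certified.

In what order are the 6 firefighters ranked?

Takahashi, Tanaka, Marchetti, Bianchi, Brennan, Obi

By rank: Takahashi, Tanaka and Marchetti (Lieutenant); then Bianchi, Brennan and Obi (Engineer).
Takahashi, Tanaka and Marchetti all have date of academy graduation 5 Oct 2007, so the next rule applies.
Among Takahashi, Tanaka and Marchetti, by total department service (higher first): Takahashi and Tanaka (18 years) before Marchetti (12 years).
Takahashi and Tanaka both have badge number 581, so the next rule applies.
Among Takahashi and Tanaka, alphabetically by surname: Takahashi before Tanaka.
Among Bianchi, Brennan and Obi, by date of academy graduation (earlier first): Bianchi and Brennan (24 Feb 2008) before Obi (1 Nov 2009).
Bianchi and Brennan both have total department service 29 years, so the next rule applies.
Bianchi and Brennan both have badge number 291, so the next rule applies.
Among Bianchi and Brennan, alphabetically by surname: Bianchi before Brennan.
Full order: Takahashi, Tanaka, Marchetti, Bianchi, Brennan, Obi.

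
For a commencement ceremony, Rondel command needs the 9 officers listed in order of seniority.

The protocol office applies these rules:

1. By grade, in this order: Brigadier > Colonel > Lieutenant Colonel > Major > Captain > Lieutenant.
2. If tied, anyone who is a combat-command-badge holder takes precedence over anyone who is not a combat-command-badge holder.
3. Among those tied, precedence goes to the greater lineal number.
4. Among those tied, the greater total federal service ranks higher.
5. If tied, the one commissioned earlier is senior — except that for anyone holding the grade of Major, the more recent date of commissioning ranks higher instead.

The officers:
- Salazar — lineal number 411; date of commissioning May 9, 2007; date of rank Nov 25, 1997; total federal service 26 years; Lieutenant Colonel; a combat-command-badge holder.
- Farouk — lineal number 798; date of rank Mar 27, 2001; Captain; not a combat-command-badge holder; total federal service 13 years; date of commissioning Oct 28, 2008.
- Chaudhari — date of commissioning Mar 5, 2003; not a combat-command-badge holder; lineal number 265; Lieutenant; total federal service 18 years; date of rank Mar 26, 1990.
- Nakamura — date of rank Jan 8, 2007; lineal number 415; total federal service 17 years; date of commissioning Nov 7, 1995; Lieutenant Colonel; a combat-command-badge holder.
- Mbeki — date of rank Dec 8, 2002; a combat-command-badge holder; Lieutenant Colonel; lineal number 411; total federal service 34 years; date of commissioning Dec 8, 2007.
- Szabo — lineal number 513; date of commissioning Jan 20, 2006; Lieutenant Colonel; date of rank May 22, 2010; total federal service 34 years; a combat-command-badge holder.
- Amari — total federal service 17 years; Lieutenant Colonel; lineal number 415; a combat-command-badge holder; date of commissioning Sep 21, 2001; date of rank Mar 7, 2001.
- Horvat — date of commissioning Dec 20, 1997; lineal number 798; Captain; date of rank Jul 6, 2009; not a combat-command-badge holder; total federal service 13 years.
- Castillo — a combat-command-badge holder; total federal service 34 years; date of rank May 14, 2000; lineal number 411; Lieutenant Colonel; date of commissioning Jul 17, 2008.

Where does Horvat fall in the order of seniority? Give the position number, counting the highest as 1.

7

By grade: Szabo, Nakamura, Amari, Mbeki, Castillo and Salazar (Lieutenant Colonel); then Horvat and Farouk (Captain); then Chaudhari (Lieutenant).
Szabo, Nakamura, Amari, Mbeki, Castillo and Salazar are each a combat-command-badge holder, so the next rule applies.
Among Szabo, Nakamura, Amari, Mbeki, Castillo and Salazar, by lineal number (higher first): Szabo (513) before Nakamura and Amari (415) before Mbeki, Castillo and Salazar (411).
Nakamura and Amari both have total federal service 17 years, so the next rule applies.
Among Nakamura and Amari, by date of commissioning (earlier first): Nakamura (Nov 7, 1995) before Amari (Sep 21, 2001).
Among Mbeki, Castillo and Salazar, by total federal service (higher first): Mbeki and Castillo (34 years) before Salazar (26 years).
Among Mbeki and Castillo, by date of commissioning (earlier first): Mbeki (Dec 8, 2007) before Castillo (Jul 17, 2008).
Horvat and Farouk are each not a combat-command-badge holder, so the next rule applies.
Horvat and Farouk both have lineal number 798, so the next rule applies.
Horvat and Farouk both have total federal service 13 years, so the next rule applies.
Among Horvat and Farouk, by date of commissioning (earlier first): Horvat (Dec 20, 1997) before Farouk (Oct 28, 2008).
Order: Szabo, Nakamura, Amari, Mbeki, Castillo, Salazar, Horvat, Farouk, Chaudhari. So position 7.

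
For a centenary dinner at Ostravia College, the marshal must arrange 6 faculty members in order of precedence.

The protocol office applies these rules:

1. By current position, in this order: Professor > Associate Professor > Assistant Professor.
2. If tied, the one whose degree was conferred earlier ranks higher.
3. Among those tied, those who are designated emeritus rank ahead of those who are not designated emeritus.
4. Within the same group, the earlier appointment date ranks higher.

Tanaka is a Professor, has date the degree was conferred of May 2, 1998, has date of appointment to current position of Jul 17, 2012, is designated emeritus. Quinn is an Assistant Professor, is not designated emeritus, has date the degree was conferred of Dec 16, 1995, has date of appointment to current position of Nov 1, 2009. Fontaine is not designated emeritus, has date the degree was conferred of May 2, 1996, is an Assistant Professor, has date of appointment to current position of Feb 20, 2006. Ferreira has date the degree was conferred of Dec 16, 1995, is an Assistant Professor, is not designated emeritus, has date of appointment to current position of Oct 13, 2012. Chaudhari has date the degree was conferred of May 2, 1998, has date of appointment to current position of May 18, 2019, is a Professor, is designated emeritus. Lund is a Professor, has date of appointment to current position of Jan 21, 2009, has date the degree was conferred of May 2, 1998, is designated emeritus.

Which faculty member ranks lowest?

Fontaine

By current position: Lund, Tanaka and Chaudhari (Professor); then Quinn, Ferreira and Fontaine (Assistant Professor).
Lund, Tanaka and Chaudhari all have date the degree was conferred May 2, 1998, so the next rule applies.
Lund, Tanaka and Chaudhari are each designated emeritus, so the next rule applies.
Among Lund, Tanaka and Chaudhari, by date of appointment to current position (earlier first): Lund (Jan 21, 2009) before Tanaka (Jul 17, 2012) before Chaudhari (May 18, 2019).
Among Quinn, Ferreira and Fontaine, by date the degree was conferred (earlier first): Quinn and Ferreira (Dec 16, 1995) before Fontaine (May 2, 1996).
Quinn and Ferreira are each not designated emeritus, so the next rule applies.
Among Quinn and Ferreira, by date of appointment to current position (earlier first): Quinn (Nov 1, 2009) before Ferreira (Oct 13, 2012).
Order: Lund, Tanaka, Chaudhari, Quinn, Ferreira, Fontaine.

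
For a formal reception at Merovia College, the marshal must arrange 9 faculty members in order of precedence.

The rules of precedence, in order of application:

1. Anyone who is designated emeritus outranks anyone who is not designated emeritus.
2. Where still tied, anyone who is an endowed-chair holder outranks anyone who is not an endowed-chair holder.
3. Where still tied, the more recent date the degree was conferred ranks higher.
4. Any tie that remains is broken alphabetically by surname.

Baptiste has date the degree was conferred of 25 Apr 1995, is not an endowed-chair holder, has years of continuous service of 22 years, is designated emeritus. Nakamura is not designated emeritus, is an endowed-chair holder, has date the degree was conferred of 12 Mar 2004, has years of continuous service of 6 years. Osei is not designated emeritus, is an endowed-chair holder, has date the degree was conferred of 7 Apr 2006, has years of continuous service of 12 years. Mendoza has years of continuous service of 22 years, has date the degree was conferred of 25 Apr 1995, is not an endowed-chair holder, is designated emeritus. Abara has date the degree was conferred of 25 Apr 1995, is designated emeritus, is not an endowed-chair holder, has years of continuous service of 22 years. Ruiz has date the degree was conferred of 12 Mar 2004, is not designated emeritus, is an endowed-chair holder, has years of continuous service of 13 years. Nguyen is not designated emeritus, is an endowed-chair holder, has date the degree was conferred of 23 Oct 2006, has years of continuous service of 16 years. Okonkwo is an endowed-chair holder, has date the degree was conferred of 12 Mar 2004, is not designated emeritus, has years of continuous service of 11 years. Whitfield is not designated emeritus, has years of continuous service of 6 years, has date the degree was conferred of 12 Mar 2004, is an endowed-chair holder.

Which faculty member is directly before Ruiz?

Okonkwo

By the first rule: Abara, Baptiste and Mendoza (each designated emeritus); then Nguyen, Osei, Nakamura, Okonkwo, Ruiz and Whitfield (each not designated emeritus).
Abara, Baptiste and Mendoza are each not an endowed-chair holder, so the next rule applies.
Abara, Baptiste and Mendoza all have date the degree was conferred 25 Apr 1995, so the next rule applies.
Among Abara, Baptiste and Mendoza, alphabetically by surname: Abara before Baptiste before Mendoza.
Nguyen, Osei, Nakamura, Okonkwo, Ruiz and Whitfield are each an endowed-chair holder, so the next rule applies.
Among Nguyen, Osei, Nakamura, Okonkwo, Ruiz and Whitfield, by date the degree was conferred (later first): Nguyen (23 Oct 2006) before Osei (7 Apr 2006) before Nakamura, Okonkwo, Ruiz and Whitfield (12 Mar 2004).
Among Nakamura, Okonkwo, Ruiz and Whitfield, alphabetically by surname: Nakamura before Okonkwo before Ruiz before Whitfield.
Order: Abara, Baptiste, Mendoza, Nguyen, Osei, Nakamura, Okonkwo, Ruiz, Whitfield.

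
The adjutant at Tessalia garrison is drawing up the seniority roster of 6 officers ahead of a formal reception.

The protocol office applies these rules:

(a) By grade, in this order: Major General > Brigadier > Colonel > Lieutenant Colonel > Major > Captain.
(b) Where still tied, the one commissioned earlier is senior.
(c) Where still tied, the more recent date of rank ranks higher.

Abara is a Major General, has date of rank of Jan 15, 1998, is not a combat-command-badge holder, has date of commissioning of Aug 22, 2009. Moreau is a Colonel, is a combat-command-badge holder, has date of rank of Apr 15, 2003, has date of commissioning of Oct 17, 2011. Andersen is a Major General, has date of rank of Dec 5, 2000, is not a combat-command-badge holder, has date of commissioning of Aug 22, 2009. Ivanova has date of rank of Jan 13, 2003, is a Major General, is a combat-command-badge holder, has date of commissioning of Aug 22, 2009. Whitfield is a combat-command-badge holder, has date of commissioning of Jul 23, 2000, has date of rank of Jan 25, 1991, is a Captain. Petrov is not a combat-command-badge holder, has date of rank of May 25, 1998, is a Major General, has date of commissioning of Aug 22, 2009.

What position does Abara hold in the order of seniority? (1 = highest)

By grade: Ivanova, Andersen, Petrov and Abara (Major General); then Moreau (Colonel); then Whitfield (Captain).
Ivanova, Andersen, Petrov and Abara all have date of commissioning Aug 22, 2009, so the next rule applies.
Among Ivanova, Andersen, Petrov and Abara, by date of rank (later first): Ivanova (Jan 13, 2003) before Andersen (Dec 5, 2000) before Petrov (May 25, 1998) before Abara (Jan 15, 1998).
Order: Ivanova, Andersen, Petrov, Abara, Moreau, Whitfield. So position 4.

4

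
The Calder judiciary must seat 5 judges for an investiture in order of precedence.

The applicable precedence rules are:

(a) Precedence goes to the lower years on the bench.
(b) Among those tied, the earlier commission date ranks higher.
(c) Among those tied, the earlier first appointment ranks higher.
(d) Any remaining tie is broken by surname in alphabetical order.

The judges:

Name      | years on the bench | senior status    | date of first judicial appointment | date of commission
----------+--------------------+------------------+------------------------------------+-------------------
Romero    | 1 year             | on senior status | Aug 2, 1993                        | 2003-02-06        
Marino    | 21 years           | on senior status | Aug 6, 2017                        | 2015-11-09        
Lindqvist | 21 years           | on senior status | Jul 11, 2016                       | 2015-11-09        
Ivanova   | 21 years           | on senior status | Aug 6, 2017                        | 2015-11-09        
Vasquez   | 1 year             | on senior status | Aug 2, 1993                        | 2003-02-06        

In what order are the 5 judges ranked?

By years on the bench (lower first): Romero and Vasquez (both 1 year); then Lindqvist, Ivanova and Marino (each 21 years).
Romero and Vasquez both have date of commission 2003-02-06, so the next rule applies.
Romero and Vasquez both have date of first judicial appointment Aug 2, 1993, so the next rule applies.
Among Romero and Vasquez, alphabetically by surname: Romero before Vasquez.
Lindqvist, Ivanova and Marino all have date of commission 2015-11-09, so the next rule applies.
Among Lindqvist, Ivanova and Marino, by date of first judicial appointment (earlier first): Lindqvist (Jul 11, 2016) before Ivanova and Marino (Aug 6, 2017).
Among Ivanova and Marino, alphabetically by surname: Ivanova before Marino.
Full order: Romero, Vasquez, Lindqvist, Ivanova, Marino.

Romero, Vasquez, Lindqvist, Ivanova, Marino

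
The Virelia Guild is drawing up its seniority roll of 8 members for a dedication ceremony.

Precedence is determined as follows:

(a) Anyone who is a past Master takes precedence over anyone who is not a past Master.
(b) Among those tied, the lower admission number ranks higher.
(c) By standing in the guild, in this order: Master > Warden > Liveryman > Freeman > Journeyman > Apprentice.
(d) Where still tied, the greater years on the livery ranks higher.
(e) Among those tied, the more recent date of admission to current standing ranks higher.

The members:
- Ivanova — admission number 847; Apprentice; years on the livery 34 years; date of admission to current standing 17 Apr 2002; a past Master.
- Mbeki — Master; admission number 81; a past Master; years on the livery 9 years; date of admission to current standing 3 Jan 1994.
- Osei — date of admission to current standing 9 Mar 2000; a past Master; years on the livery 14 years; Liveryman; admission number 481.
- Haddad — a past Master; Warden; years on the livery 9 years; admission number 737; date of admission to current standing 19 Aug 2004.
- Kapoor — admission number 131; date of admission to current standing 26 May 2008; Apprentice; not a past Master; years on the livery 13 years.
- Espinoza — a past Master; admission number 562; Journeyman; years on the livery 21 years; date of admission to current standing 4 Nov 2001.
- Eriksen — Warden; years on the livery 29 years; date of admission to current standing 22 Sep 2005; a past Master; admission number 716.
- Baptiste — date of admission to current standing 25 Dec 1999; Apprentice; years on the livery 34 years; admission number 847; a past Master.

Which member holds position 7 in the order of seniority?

Baptiste

By the first rule: Mbeki, Osei, Espinoza, Eriksen, Haddad, Ivanova and Baptiste (each a past Master); then Kapoor (not a past Master).
Among Mbeki, Osei, Espinoza, Eriksen, Haddad, Ivanova and Baptiste, by admission number (lower first): Mbeki (81) before Osei (481) before Espinoza (562) before Eriksen (716) before Haddad (737) before Ivanova and Baptiste (847).
Ivanova and Baptiste are each Apprentice, so the next rule applies.
Ivanova and Baptiste both have years on the livery 34 years, so the next rule applies.
Among Ivanova and Baptiste, by date of admission to current standing (later first): Ivanova (17 Apr 2002) before Baptiste (25 Dec 1999).
Order: Mbeki, Osei, Espinoza, Eriksen, Haddad, Ivanova, Baptiste, Kapoor.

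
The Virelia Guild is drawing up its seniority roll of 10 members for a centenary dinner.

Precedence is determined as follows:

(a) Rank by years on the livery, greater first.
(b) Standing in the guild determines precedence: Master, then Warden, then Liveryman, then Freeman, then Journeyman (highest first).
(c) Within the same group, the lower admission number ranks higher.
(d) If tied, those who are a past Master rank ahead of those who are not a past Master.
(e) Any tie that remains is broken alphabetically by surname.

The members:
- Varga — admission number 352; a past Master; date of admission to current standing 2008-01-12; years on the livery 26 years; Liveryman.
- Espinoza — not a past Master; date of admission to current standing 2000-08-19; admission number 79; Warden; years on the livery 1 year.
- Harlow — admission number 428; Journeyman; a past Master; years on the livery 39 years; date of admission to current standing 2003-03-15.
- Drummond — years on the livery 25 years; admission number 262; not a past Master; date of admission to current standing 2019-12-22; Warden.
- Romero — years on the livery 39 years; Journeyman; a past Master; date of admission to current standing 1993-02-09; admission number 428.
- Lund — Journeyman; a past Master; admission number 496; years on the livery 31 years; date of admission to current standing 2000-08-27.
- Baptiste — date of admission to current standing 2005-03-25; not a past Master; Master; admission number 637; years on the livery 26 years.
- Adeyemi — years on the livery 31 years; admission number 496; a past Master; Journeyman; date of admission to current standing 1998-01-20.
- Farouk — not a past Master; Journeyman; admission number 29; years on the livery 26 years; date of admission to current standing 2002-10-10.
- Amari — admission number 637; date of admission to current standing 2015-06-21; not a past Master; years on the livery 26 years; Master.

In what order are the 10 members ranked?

Harlow, Romero, Adeyemi, Lund, Amari, Baptiste, Varga, Farouk, Drummond, Espinoza

By years on the livery (higher first): Harlow and Romero (both 39 years); then Adeyemi and Lund (both 31 years); then Amari, Baptiste, Varga and Farouk (each 26 years); then Drummond (25 years); then Espinoza (1 year).
Harlow and Romero are each Journeyman, so the next rule applies.
Harlow and Romero both have admission number 428, so the next rule applies.
Harlow and Romero are each a past Master, so the next rule applies.
Among Harlow and Romero, alphabetically by surname: Harlow before Romero.
Adeyemi and Lund are each Journeyman, so the next rule applies.
Adeyemi and Lund both have admission number 496, so the next rule applies.
Adeyemi and Lund are each a past Master, so the next rule applies.
Among Adeyemi and Lund, alphabetically by surname: Adeyemi before Lund.
Among Amari, Baptiste, Varga and Farouk, by standing in the guild: Amari and Baptiste (Master) before Varga (Liveryman) before Farouk (Journeyman).
Amari and Baptiste both have admission number 637, so the next rule applies.
Amari and Baptiste are each not a past Master, so the next rule applies.
Among Amari and Baptiste, alphabetically by surname: Amari before Baptiste.
Full order: Harlow, Romero, Adeyemi, Lund, Amari, Baptiste, Varga, Farouk, Drummond, Espinoza.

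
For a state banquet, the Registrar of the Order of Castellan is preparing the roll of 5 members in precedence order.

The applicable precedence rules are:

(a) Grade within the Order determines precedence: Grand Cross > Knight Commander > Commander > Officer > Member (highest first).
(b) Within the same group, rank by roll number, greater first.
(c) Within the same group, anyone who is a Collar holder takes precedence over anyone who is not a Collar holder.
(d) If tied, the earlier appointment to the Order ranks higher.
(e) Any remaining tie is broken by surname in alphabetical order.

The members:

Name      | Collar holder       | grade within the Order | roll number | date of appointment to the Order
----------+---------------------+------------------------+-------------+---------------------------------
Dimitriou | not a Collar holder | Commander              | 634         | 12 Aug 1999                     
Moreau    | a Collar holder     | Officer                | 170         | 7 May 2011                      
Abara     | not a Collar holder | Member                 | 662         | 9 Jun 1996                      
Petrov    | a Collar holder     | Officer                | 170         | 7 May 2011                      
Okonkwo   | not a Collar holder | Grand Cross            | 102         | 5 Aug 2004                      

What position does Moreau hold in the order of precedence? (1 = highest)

By grade within the Order: Okonkwo (Grand Cross); then Dimitriou (Commander); then Moreau and Petrov (Officer); then Abara (Member).
Moreau and Petrov both have roll number 170, so the next rule applies.
Moreau and Petrov are each a Collar holder, so the next rule applies.
Moreau and Petrov both have date of appointment to the Order 7 May 2011, so the next rule applies.
Among Moreau and Petrov, alphabetically by surname: Moreau before Petrov.
Order: Okonkwo, Dimitriou, Moreau, Petrov, Abara. So position 3.

3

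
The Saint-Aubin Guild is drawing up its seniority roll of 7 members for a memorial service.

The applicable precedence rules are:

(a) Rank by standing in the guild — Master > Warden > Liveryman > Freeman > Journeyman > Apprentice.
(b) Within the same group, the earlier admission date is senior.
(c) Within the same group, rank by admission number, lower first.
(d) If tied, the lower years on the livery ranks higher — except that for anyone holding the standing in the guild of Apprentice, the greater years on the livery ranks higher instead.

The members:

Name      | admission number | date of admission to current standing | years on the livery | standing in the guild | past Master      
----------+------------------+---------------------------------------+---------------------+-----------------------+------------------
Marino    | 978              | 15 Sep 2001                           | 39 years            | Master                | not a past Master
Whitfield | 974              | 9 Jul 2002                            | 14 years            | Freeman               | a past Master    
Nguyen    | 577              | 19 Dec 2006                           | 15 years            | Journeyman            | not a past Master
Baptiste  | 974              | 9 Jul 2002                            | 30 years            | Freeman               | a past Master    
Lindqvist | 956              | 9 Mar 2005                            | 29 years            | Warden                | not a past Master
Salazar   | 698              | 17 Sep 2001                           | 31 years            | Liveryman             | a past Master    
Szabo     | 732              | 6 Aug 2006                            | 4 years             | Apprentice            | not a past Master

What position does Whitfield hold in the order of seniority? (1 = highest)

By standing in the guild: Marino (Master); then Lindqvist (Warden); then Salazar (Liveryman); then Whitfield and Baptiste (Freeman); then Nguyen (Journeyman); then Szabo (Apprentice).
Whitfield and Baptiste both have date of admission to current standing 9 Jul 2002, so the next rule applies.
Whitfield and Baptiste both have admission number 974, so the next rule applies.
Among Whitfield and Baptiste, by years on the livery (lower first): Whitfield (14 years) before Baptiste (30 years).
Order: Marino, Lindqvist, Salazar, Whitfield, Baptiste, Nguyen, Szabo. So position 4.

4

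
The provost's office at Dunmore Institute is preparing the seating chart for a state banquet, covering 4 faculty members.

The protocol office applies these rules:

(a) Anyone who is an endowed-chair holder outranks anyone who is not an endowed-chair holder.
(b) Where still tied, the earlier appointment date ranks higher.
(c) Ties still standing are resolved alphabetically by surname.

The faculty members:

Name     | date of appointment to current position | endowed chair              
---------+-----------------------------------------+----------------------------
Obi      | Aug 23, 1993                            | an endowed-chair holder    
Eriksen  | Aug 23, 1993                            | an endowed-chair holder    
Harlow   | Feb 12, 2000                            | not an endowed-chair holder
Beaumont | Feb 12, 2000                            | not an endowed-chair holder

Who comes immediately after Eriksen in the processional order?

By the first rule: Eriksen and Obi (both an endowed-chair holder); then Beaumont and Harlow (both not an endowed-chair holder).
Eriksen and Obi both have date of appointment to current position Aug 23, 1993, so the next rule applies.
Among Eriksen and Obi, alphabetically by surname: Eriksen before Obi.
Beaumont and Harlow both have date of appointment to current position Feb 12, 2000, so the next rule applies.
Among Beaumont and Harlow, alphabetically by surname: Beaumont before Harlow.
Order: Eriksen, Obi, Beaumont, Harlow.

Obi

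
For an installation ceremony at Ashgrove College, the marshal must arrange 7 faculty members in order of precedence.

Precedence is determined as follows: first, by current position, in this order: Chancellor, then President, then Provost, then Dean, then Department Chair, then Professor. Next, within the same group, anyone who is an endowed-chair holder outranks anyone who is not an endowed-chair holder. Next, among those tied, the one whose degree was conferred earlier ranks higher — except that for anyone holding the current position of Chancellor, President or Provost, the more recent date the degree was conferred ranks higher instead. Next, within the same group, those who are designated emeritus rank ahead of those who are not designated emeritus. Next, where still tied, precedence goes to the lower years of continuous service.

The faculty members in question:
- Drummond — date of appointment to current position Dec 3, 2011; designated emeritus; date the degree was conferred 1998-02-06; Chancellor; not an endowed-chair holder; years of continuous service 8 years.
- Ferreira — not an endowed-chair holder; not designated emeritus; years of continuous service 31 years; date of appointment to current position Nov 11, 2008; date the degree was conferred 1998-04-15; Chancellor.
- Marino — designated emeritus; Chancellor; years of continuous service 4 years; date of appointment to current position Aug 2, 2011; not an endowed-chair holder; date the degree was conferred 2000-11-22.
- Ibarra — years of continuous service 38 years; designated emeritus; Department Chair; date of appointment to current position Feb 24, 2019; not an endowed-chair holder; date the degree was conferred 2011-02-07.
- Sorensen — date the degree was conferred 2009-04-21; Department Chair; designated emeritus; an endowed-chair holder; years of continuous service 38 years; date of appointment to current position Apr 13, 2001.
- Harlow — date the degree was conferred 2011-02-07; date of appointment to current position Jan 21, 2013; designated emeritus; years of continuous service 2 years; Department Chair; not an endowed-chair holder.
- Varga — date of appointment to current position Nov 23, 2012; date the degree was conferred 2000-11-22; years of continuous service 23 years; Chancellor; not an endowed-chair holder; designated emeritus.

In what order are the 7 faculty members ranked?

By current position: Marino, Varga, Ferreira and Drummond (Chancellor); then Sorensen, Harlow and Ibarra (Department Chair).
Marino, Varga, Ferreira and Drummond are each not an endowed-chair holder, so the next rule applies.
Among Marino, Varga, Ferreira and Drummond, by date the degree was conferred (later first) (reversed rule for this group): Marino and Varga (2000-11-22) before Ferreira (1998-04-15) before Drummond (1998-02-06).
Marino and Varga are each designated emeritus, so the next rule applies.
Among Marino and Varga, by years of continuous service (lower first): Marino (4 years) before Varga (23 years).
Among Sorensen, Harlow and Ibarra, an endowed-chair holder before not an endowed-chair holder: Sorensen (an endowed-chair holder) before Harlow and Ibarra (not an endowed-chair holder).
Harlow and Ibarra both have date the degree was conferred 2011-02-07, so the next rule applies.
Harlow and Ibarra are each designated emeritus, so the next rule applies.
Among Harlow and Ibarra, by years of continuous service (lower first): Harlow (2 years) before Ibarra (38 years).
Full order: Marino, Varga, Ferreira, Drummond, Sorensen, Harlow, Ibarra.

Marino, Varga, Ferreira, Drummond, Sorensen, Harlow, Ibarra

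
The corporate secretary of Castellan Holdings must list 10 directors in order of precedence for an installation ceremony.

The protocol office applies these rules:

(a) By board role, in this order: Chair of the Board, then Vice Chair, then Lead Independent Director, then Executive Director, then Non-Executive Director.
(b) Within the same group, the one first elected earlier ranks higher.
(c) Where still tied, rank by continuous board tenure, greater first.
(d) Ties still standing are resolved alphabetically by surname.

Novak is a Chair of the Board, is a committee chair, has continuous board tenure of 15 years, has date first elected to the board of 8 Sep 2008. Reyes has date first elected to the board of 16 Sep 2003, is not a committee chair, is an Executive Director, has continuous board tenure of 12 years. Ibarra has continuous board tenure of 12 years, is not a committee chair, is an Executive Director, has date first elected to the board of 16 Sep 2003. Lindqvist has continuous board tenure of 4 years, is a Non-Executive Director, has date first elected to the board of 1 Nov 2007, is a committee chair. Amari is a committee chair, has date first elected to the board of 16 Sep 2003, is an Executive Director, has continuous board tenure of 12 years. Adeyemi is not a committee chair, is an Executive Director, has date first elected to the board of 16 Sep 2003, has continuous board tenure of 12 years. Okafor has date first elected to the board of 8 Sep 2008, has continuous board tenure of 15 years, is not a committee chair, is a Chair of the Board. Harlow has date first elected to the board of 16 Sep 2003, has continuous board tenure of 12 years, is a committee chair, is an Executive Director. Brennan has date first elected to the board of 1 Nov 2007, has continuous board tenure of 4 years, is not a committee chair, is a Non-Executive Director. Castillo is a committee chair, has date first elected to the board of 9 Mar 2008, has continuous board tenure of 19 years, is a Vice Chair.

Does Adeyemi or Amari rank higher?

Adeyemi

By board role: Novak and Okafor (Chair of the Board); then Castillo (Vice Chair); then Adeyemi, Amari, Harlow, Ibarra and Reyes (Executive Director); then Brennan and Lindqvist (Non-Executive Director).
Novak and Okafor both have date first elected to the board 8 Sep 2008, so the next rule applies.
Novak and Okafor both have continuous board tenure 15 years, so the next rule applies.
Among Novak and Okafor, alphabetically by surname: Novak before Okafor.
Adeyemi, Amari, Harlow, Ibarra and Reyes all have date first elected to the board 16 Sep 2003, so the next rule applies.
Adeyemi, Amari, Harlow, Ibarra and Reyes all have continuous board tenure 12 years, so the next rule applies.
Among Adeyemi, Amari, Harlow, Ibarra and Reyes, alphabetically by surname: Adeyemi before Amari before Harlow before Ibarra before Reyes.
Brennan and Lindqvist both have date first elected to the board 1 Nov 2007, so the next rule applies.
Brennan and Lindqvist both have continuous board tenure 4 years, so the next rule applies.
Among Brennan and Lindqvist, alphabetically by surname: Brennan before Lindqvist.
So Adeyemi takes precedence.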